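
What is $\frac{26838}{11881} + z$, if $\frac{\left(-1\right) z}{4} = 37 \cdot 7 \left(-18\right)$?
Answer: $\frac{221583726}{11881} \approx 18650.0$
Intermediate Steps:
$z = 18648$ ($z = - 4 \cdot 37 \cdot 7 \left(-18\right) = - 4 \cdot 259 \left(-18\right) = \left(-4\right) \left(-4662\right) = 18648$)
$\frac{26838}{11881} + z = \frac{26838}{11881} + 18648 = \frac{221583726}{11881}$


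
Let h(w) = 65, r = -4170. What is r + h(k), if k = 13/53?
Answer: -4105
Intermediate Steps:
k = 13/53 (k = 13*(1/53) = 13/53 ≈ 0.24528)
r + h(k) = -4170 + 65 = -4105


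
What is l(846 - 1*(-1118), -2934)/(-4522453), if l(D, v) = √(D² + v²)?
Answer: -2*√3116413/4522453 ≈ -0.00078070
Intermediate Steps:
l(846 - 1*(-1118), -2934)/(-4522453) = √((846 - 1*(-1118))² + (-2934)²)/(-4522453) = √((846 + 1118)² + 8608356)*(-1/4522453) = √(1964² + 8608356)*(-1/4522453) = √(3857296 + 8608356)*(-1/4522453) = √12465652*(-1/4522453) = (2*√3116413)*(-1/4522453) = -2*√3116413/4522453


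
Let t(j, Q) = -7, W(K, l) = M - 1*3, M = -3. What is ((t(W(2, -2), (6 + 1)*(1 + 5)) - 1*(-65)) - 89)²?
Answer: 961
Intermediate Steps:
W(K, l) = -6 (W(K, l) = -3 - 1*3 = -3 - 3 = -6)
((t(W(2, -2), (6 + 1)*(1 + 5)) - 1*(-65)) - 89)² = ((-7 - 1*(-65)) - 89)² = ((-7 + 65) - 89)² = (58 - 89)² = (-31)² = 961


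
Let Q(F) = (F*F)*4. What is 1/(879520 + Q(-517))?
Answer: 1/1948676 ≈ 5.1317e-7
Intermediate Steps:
Q(F) = 4*F**2 (Q(F) = F**2*4 = 4*F**2)
1/(879520 + Q(-517)) = 1/(879520 + 4*(-517)**2) = 1/(879520 + 4*267289) = 1/(879520 + 1069156) = 1/1948676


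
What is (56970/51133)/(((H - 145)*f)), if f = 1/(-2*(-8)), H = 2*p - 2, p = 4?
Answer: -911520/7107487 ≈ -0.12825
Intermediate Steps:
H = 6 (H = 2*4 - 2 = 8 - 2 = 6)
f = 1/16 ≈ 0.062500
(56970/51133)/(((H - 145)*f)) = (56970/51133)/(((6 - 145)*(1/16))) = (56970*(1/51133))/((-139*1/16)) = 56970/(51133*(-139/16)) = (56970/51133)*(-16/139) = -911520/7107487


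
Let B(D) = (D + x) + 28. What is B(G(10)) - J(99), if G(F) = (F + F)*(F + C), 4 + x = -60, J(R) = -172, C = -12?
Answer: 96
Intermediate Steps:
x = -64 (x = -4 - 60 = -64)
G(F) = 2*F*(-12 + F) (G(F) = (F + F)*(F - 12) = (2*F)*(-12 + F) = 2*F*(-12 + F))
B(D) = -36 + D (B(D) = (D - 64) + 28 = (-64 + D) + 28 = -36 + D)
B(G(10)) - J(99) = (-36 + 2*10*(-12 + 10)) - 1*(-172) = (-36 + 2*10*(-2)) + 172 = (-36 - 40) + 172 = -76 + 172 = 96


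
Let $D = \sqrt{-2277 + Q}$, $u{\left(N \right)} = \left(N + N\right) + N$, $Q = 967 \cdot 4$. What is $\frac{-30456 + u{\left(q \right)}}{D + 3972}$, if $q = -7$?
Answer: $- \frac{121054644}{15775193} + \frac{30477 \sqrt{1591}}{15775193} \approx -7.5967$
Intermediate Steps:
$Q = 3868$
$u{\left(N \right)} = 3 N$ ($u{\left(N \right)} = 2 N + N = 3 N$)
$D = \sqrt{1591}$ ($D = \sqrt{-2277 + 3868} = \sqrt{1591} \approx 39.887$)
$\frac{-30456 + u{\left(q \right)}}{D + 3972} = \frac{-30456 + 3 \left(-7\right)}{\sqrt{1591} + 3972} = \frac{-30456 - 21}{3972 + \sqrt{1591}} = - \frac{30477}{3972 + \sqrt{1591}}$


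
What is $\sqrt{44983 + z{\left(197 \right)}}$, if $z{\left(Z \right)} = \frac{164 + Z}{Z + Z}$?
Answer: $\frac{\sqrt{6983123222}}{394} \approx 212.09$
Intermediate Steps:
$z{\left(Z \right)} = \frac{164 + Z}{2 Z}$
$\sqrt{44983 + z{\left(197 \right)}} = \sqrt{44983 + \frac{164 + 197}{2 \cdot 197}} = \sqrt{44983 + \frac{1}{2} \cdot \frac{1}{197} \cdot 361} = \sqrt{44983 + \frac{361}{394}} = \sqrt{\frac{17723663}{394}} = \frac{\sqrt{6983123222}}{394}$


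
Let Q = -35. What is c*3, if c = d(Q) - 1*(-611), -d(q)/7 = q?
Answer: 2568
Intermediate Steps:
d(q) = -7*q
c = 856 (c = -7*(-35) - 1*(-611) = 245 + 611 = 856)
c*3 = 856*3 = 2568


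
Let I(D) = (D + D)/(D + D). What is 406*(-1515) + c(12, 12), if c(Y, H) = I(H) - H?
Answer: -615101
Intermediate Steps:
I(D) = 1 (I(D) = (2*D)/((2*D)) = (2*D)*(1/(2*D)) = 1)
c(Y, H) = 1 - H
406*(-1515) + c(12, 12) = 406*(-1515) + (1 - 1*12) = -615090 + (1 - 12) = -615090 - 11 = -615101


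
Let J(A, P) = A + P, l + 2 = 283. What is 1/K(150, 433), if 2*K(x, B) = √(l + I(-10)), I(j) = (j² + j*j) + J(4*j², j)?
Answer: 2*√871/871 ≈ 0.067767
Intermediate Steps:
l = 281 (l = -2 + 283 = 281)
I(j) = j + 6*j² (I(j) = (j² + j*j) + (4*j² + j) = (j² + j²) + (j + 4*j²) = 2*j² + (j + 4*j²) = j + 6*j²)
K(x, B) = √871/2 (K(x, B) = √(281 - 10*(1 + 6*(-10)))/2 = √(281 - 10*(1 - 60))/2 = √(281 - 10*(-59))/2 = √(281 + 590)/2 = √871/2)
1/K(150, 433) = 1/(√871/2) = 2*√871/871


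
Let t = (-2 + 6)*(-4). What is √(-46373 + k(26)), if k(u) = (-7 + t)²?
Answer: 2*I*√11461 ≈ 214.11*I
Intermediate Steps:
t = -16 (t = 4*(-4) = -16)
k(u) = 529 (k(u) = (-7 - 16)² = (-23)² = 529)
√(-46373 + k(26)) = √(-46373 + 529) = √(-45844) = 2*I*√11461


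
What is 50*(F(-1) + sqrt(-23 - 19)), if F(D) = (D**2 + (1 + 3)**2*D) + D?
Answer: -800 + 50*I*sqrt(42) ≈ -800.0 + 324.04*I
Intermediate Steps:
F(D) = D**2 + 17*D (F(D) = (D**2 + 4**2*D) + D = (D**2 + 16*D) + D = D**2 + 17*D)
50*(F(-1) + sqrt(-23 - 19)) = 50*(-(17 - 1) + sqrt(-23 - 19)) = 50*(-1*16 + sqrt(-42)) = 50*(-16 + I*sqrt(42)) = -800 + 50*I*sqrt(42)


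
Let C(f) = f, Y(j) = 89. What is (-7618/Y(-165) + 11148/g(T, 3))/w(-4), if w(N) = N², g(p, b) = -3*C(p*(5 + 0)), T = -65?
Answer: -1072563/231400 ≈ -4.6351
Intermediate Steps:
g(p, b) = -15*p (g(p, b) = -3*p*(5 + 0) = -3*p*5 = -15*p)
(-7618/Y(-165) + 11148/g(T, 3))/w(-4) = (-7618/89 + 11148/((-15*(-65))))/((-4)²) = (-7618*1/89 + 11148/975)/16 = (-7618/89 + 11148*(1/975))*(1/16) = (-7618/89 + 3716/325)*(1/16) = -2145126/28925*1/16 = -1072563/231400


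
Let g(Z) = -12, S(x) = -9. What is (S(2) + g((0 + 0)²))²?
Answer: 441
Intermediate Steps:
(S(2) + g((0 + 0)²))² = (-9 - 12)² = (-21)² = 441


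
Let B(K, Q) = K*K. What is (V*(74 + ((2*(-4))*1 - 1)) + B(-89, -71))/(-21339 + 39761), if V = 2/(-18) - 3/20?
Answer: 284545/663192 ≈ 0.42905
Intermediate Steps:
B(K, Q) = K**2
V = -47/180 (V = 2*(-1/18) - 3*1/20 = -1/9 - 3/20 = -47/180 ≈ -0.26111)
(V*(74 + ((2*(-4))*1 - 1)) + B(-89, -71))/(-21339 + 39761) = (-47*(74 + ((2*(-4))*1 - 1))/180 + (-89)**2)/(-21339 + 39761) = (-47*(74 + (-8*1 - 1))/180 + 7921)/18422 = (-47*(74 + (-8 - 1))/180 + 7921)*(1/18422) = (-47*(74 - 9)/180 + 7921)*(1/18422) = (-47/180*65 + 7921)*(1/18422) = (-611/36 + 7921)*(1/18422) = (284545/36)*(1/18422) = 284545/663192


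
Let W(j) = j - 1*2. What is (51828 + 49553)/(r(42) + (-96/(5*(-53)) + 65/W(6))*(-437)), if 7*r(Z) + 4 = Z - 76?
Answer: -752247020/53906211 ≈ -13.955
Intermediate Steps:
r(Z) = -80/7 + Z/7 (r(Z) = -4/7 + (Z - 76)/7 = -4/7 + (-76 + Z)/7 = -4/7 + (-76/7 + Z/7) = -80/7 + Z/7)
W(j) = -2 + j (W(j) = j - 2 = -2 + j)
(51828 + 49553)/(r(42) + (-96/(5*(-53)) + 65/W(6))*(-437)) = (51828 + 49553)/((-80/7 + (⅐)*42) + (-96/(5*(-53)) + 65/(-2 + 6))*(-437)) = 101381/((-80/7 + 6) + (-96/(-265) + 65/4)*(-437)) = 101381/(-38/7 + (-96*(-1/265) + 65*(¼))*(-437)) = 101381/(-38/7 + (96/265 + 65/4)*(-437)) = 101381/(-38/7 + (17609/1060)*(-437)) = 101381/(-38/7 - 7695133/1060) = 101381/(-53906211/7420) = 101381*(-7420/53906211) = -752247020/53906211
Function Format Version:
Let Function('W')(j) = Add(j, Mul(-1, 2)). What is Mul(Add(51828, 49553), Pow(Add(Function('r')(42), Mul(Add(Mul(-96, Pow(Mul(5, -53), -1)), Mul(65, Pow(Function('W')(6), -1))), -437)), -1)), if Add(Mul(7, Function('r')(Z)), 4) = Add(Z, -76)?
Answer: Rational(-752247020, 53906211) ≈ -13.955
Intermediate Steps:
Function('r')(Z) = Add(Rational(-80, 7), Mul(Rational(1, 7), Z)) (Function('r')(Z) = Add(Rational(-4, 7), Mul(Rational(1, 7), Add(Z, -76))) = Add(Rational(-4, 7), Mul(Rational(1, 7), Add(-76, Z))) = Add(Rational(-4, 7), Add(Rational(-76, 7), Mul(Rational(1, 7), Z))) = Add(Rational(-80, 7), Mul(Rational(1, 7), Z)))
Function('W')(j) = Add(-2, j) (Function('W')(j) = Add(j, -2) = Add(-2, j))
Mul(Add(51828, 49553), Pow(Add(Function('r')(42), Mul(Add(Mul(-96, Pow(Mul(5, -53), -1)), Mul(65, Pow(Function('W')(6), -1))), -437)), -1)) = Mul(Add(51828, 49553), Pow(Add(Add(Rational(-80, 7), Mul(Rational(1, 7), 42)), Mul(Add(Mul(-96, Pow(Mul(5, -53), -1)), Mul(65, Pow(Add(-2, 6), -1))), -437)), -1)) = Mul(101381, Pow(Add(Add(Rational(-80, 7), 6), Mul(Add(Mul(-96, Pow(-265, -1)), Mul(65, Pow(4, -1))), -437)), -1)) = Mul(101381, Pow(Add(Rational(-38, 7), Mul(Add(Mul(-96, Rational(-1, 265)), Mul(65, Rational(1, 4))), -437)), -1)) = Mul(101381, Pow(Add(Rational(-38, 7), Mul(Add(Rational(96, 265), Rational(65, 4)), -437)), -1)) = Mul(101381, Pow(Add(Rational(-38, 7), Mul(Rational(17609, 1060), -437)), -1)) = Mul(101381, Pow(Add(Rational(-38, 7), Rational(-7695133, 1060)), -1)) = Mul(101381, Pow(Rational(-53906211, 7420), -1)) = Mul(101381, Rational(-7420, 53906211)) = Rational(-752247020, 53906211)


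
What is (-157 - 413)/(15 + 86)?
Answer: -570/101 ≈ -5.6436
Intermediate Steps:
(-157 - 413)/(15 + 86) = -570/101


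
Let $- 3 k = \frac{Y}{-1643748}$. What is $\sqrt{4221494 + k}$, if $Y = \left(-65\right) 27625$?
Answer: $\frac{\sqrt{2851521315800385869}}{821874} \approx 2054.6$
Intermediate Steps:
$Y = -1795625$
$k = - \frac{1795625}{4931244}$ ($k = - \frac{\left(-1795625\right) \frac{1}{-1643748}}{3} = - \frac{\left(-1795625\right) \left(- \frac{1}{1643748}\right)}{3} = \left(- \frac{1}{3}\right) \frac{1795625}{1643748} = - \frac{1795625}{4931244} \approx -0.36413$)
$\sqrt{4221494 + k} = \sqrt{4221494 - \frac{1795625}{4931244}} = \sqrt{\frac{20817215162911}{4931244}} = \frac{\sqrt{2851521315800385869}}{821874}$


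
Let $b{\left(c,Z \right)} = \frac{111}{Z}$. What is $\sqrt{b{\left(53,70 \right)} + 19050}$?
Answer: $\frac{3 \sqrt{10372530}}{70} \approx 138.03$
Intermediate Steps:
$\sqrt{b{\left(53,70 \right)} + 19050} = \sqrt{\frac{111}{70} + 19050} = \sqrt{\frac{1333611}{70}} = \frac{3 \sqrt{10372530}}{70}$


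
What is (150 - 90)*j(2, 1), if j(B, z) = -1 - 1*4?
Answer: -300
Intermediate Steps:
j(B, z) = -5 (j(B, z) = -1 - 4 = -5)
(150 - 90)*j(2, 1) = (150 - 90)*(-5) = 60*(-5) = -300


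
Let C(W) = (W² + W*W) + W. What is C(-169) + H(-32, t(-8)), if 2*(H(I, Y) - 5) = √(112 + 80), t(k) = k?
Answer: 56958 + 4*√3 ≈ 56965.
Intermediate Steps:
H(I, Y) = 5 + 4*√3 (H(I, Y) = 5 + √(112 + 80)/2 = 5 + √192/2 = 5 + (8*√3)/2 = 5 + 4*√3)
C(W) = W + 2*W² (C(W) = (W² + W²) + W = 2*W² + W = W + 2*W²)
C(-169) + H(-32, t(-8)) = -169*(1 + 2*(-169)) + (5 + 4*√3) = -169*(1 - 338) + (5 + 4*√3) = -169*(-337) + (5 + 4*√3) = 56953 + (5 + 4*√3) = 56958 + 4*√3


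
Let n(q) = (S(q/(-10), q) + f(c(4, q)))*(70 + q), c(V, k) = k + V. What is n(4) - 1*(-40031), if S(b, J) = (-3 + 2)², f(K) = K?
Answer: 40697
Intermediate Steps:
c(V, k) = V + k
S(b, J) = 1 (S(b, J) = (-1)² = 1)
n(q) = (5 + q)*(70 + q) (n(q) = (1 + (4 + q))*(70 + q) = (5 + q)*(70 + q))
n(4) - 1*(-40031) = (350 + 4² + 75*4) - 1*(-40031) = (350 + 16 + 300) + 40031 = 666 + 40031 = 40697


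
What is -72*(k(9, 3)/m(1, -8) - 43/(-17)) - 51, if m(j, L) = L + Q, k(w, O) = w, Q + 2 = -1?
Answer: -32577/187 ≈ -174.21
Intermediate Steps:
Q = -3 (Q = -2 - 1 = -3)
m(j, L) = -3 + L (m(j, L) = L - 3 = -3 + L)
-72*(k(9, 3)/m(1, -8) - 43/(-17)) - 51 = -72*(9/(-3 - 8) - 43/(-17)) - 51 = -72*(9/(-11) - 43*(-1/17)) - 51 = -72*(9*(-1/11) + 43/17) - 51 = -72*(-9/11 + 43/17) - 51 = -72*320/187 - 51 = -23040/187 - 51 = -32577/187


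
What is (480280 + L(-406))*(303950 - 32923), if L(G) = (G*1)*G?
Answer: 174843854132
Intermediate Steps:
L(G) = G**2 (L(G) = G*G = G**2)
(480280 + L(-406))*(303950 - 32923) = (480280 + (-406)**2)*(303950 - 32923) = (480280 + 164836)*271027 = 645116*271027 = 174843854132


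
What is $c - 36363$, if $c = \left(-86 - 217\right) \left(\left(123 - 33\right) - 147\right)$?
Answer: $-19092$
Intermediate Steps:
$c = 17271$ ($c = - 303 \left(90 - 147\right) = \left(-303\right) \left(-57\right) = 17271$)
$c - 36363 = 17271 - 36363 = -19092$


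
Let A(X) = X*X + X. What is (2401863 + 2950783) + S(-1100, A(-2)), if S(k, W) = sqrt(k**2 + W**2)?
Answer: 5352646 + 2*sqrt(302501) ≈ 5.3537e+6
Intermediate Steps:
A(X) = X + X**2 (A(X) = X**2 + X = X + X**2)
S(k, W) = sqrt(W**2 + k**2)
(2401863 + 2950783) + S(-1100, A(-2)) = (2401863 + 2950783) + sqrt((-2*(1 - 2))**2 + (-1100)**2) = 5352646 + sqrt((-2*(-1))**2 + 1210000) = 5352646 + sqrt(2**2 + 1210000) = 5352646 + sqrt(4 + 1210000) = 5352646 + sqrt(1210004) = 5352646 + 2*sqrt(302501)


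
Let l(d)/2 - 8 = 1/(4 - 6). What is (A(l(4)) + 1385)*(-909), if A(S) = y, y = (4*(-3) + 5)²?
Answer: -1303506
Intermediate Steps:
l(d) = 15 (l(d) = 16 + 2/(4 - 6) = 16 + 2/(-2) = 16 + 2*(-½) = 16 - 1 = 15)
y = 49 (y = (-12 + 5)² = (-7)² = 49)
A(S) = 49
(A(l(4)) + 1385)*(-909) = (49 + 1385)*(-909) = 1434*(-909) = -1303506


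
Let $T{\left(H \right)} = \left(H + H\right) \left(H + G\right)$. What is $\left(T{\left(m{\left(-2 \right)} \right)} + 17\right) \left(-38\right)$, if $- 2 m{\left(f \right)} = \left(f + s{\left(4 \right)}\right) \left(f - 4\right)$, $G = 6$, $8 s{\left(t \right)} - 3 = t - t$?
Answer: $- \frac{3667}{16} \approx -229.19$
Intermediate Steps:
$s{\left(t \right)} = \frac{3}{8}$ ($s{\left(t \right)} = \frac{3}{8} + \frac{t - t}{8} = \frac{3}{8} + \frac{1}{8} \cdot 0 = \frac{3}{8} + 0 = \frac{3}{8}$)
$m{\left(f \right)} = - \frac{\left(-4 + f\right) \left(\frac{3}{8} + f\right)}{2}$ ($m{\left(f \right)} = - \frac{\left(f + \frac{3}{8}\right) \left(f - 4\right)}{2} = - \frac{\left(\frac{3}{8} + f\right) \left(-4 + f\right)}{2} = - \frac{\left(-4 + f\right) \left(\frac{3}{8} + f\right)}{2}$)
$T{\left(H \right)} = 2 H \left(6 + H\right)$ ($T{\left(H \right)} = \left(H + H\right) \left(H + 6\right) = 2 H \left(6 + H\right)$)
$\left(T{\left(m{\left(-2 \right)} \right)} + 17\right) \left(-38\right) = \left(2 \left(\frac{3}{4} - \frac{\left(-2\right)^{2}}{2} + \frac{29}{16} \left(-2\right)\right) \left(6 + \left(\frac{3}{4} - \frac{\left(-2\right)^{2}}{2} + \frac{29}{16} \left(-2\right)\right)\right) + 17\right) \left(-38\right) = \left(2 \left(\frac{3}{4} - 2 - \frac{29}{8}\right) \left(6 - \frac{39}{8}\right) + 17\right) \left(-38\right) = \left(2 \left(- \frac{39}{8}\right) \left(6 - \frac{39}{8}\right) + 17\right) \left(-38\right) = \left(2 \left(- \frac{39}{8}\right) \frac{9}{8} + 17\right) \left(-38\right) = \left(- \frac{351}{32} + 17\right) \left(-38\right) = \frac{193}{32} \left(-38\right) = - \frac{3667}{16}$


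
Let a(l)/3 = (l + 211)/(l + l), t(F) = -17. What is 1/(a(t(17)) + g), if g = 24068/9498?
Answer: -80733/1177381 ≈ -0.068570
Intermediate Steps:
g = 12034/4749 (g = 24068*(1/9498) = 12034/4749 ≈ 2.5340)
a(l) = 3*(211 + l)/(2*l) (a(l) = 3*((l + 211)/(l + l)) = 3*((211 + l)/((2*l))) = 3*((211 + l)*(1/(2*l))) = 3*((211 + l)/(2*l)) = 3*(211 + l)/(2*l))
1/(a(t(17)) + g) = 1/((3/2)*(211 - 17)/(-17) + 12034/4749) = 1/((3/2)*(-1/17)*194 + 12034/4749) = 1/(-291/17 + 12034/4749) = 1/(-1177381/80733) = -80733/1177381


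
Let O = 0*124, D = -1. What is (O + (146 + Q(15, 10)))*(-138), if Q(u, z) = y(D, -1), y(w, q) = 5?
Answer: -20838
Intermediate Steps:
Q(u, z) = 5
O = 0
(O + (146 + Q(15, 10)))*(-138) = (0 + (146 + 5))*(-138) = (0 + 151)*(-138) = 151*(-138) = -20838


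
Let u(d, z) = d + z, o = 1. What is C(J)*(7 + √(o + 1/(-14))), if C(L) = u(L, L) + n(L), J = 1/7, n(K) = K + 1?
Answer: 10 + 5*√182/49 ≈ 11.377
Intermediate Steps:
n(K) = 1 + K
J = ⅐ ≈ 0.14286
C(L) = 1 + 3*L (C(L) = (L + L) + (1 + L) = 2*L + (1 + L) = 1 + 3*L)
C(J)*(7 + √(o + 1/(-14))) = (1 + 3*(⅐))*(7 + √(1 + 1/(-14))) = (1 + 3/7)*(7 + √(1 - 1/14)) = 10*(7 + √(13/14))/7 = 10*(7 + √182/14)/7 = 10 + 5*√182/49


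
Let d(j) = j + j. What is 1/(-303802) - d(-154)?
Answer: 93571015/303802 ≈ 308.00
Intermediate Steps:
d(j) = 2*j
1/(-303802) - d(-154) = 1/(-303802) - 2*(-154) = -1/303802 - 1*(-308) = -1/303802 + 308 = 93571015/303802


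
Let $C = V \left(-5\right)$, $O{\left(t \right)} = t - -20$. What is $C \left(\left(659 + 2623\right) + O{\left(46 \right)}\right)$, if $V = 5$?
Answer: $-83700$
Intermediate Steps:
$O{\left(t \right)} = 20 + t$ ($O{\left(t \right)} = t + 20 = 20 + t$)
$C = -25$ ($C = 5 \left(-5\right) = -25$)
$C \left(\left(659 + 2623\right) + O{\left(46 \right)}\right) = - 25 \left(\left(659 + 2623\right) + \left(20 + 46\right)\right) = - 25 \left(3282 + 66\right) = \left(-25\right) 3348 = -83700$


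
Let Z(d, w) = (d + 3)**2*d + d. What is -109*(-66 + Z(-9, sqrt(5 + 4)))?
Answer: 43491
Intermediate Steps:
Z(d, w) = d + d*(3 + d)**2 (Z(d, w) = (3 + d)**2*d + d = d*(3 + d)**2 + d = d + d*(3 + d)**2)
-109*(-66 + Z(-9, sqrt(5 + 4))) = -109*(-66 - 9*(1 + (3 - 9)**2)) = -109*(-66 - 9*(1 + (-6)**2)) = -109*(-66 - 9*(1 + 36)) = -109*(-66 - 9*37) = -109*(-66 - 333) = -109*(-399) = 43491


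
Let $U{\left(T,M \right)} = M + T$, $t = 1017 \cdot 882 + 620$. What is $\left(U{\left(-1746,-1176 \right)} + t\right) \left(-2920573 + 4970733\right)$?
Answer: $1834261750720$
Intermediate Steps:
$t = 897614$ ($t = 896994 + 620 = 897614$)
$\left(U{\left(-1746,-1176 \right)} + t\right) \left(-2920573 + 4970733\right) = \left(\left(-1176 - 1746\right) + 897614\right) \left(-2920573 + 4970733\right) = \left(-2922 + 897614\right) 2050160 = 894692 \cdot 2050160 = 1834261750720$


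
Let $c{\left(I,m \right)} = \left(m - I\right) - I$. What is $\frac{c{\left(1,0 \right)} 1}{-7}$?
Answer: $\frac{2}{7} \approx 0.28571$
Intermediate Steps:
$c{\left(I,m \right)} = m - 2 I$
$\frac{c{\left(1,0 \right)} 1}{-7} = \frac{\left(0 - 2\right) 1}{-7} = \left(0 - 2\right) 1 \left(- \frac{1}{7}\right) = \left(-2\right) 1 \left(- \frac{1}{7}\right) = \left(-2\right) \left(- \frac{1}{7}\right) = \frac{2}{7}$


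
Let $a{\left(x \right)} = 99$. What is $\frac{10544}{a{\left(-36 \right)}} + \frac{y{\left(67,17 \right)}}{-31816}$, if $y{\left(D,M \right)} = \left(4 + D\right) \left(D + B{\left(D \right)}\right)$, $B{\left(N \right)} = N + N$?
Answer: $\frac{334055075}{3149784} \approx 106.06$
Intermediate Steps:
$B{\left(N \right)} = 2 N$
$y{\left(D,M \right)} = 3 D \left(4 + D\right)$ ($y{\left(D,M \right)} = \left(4 + D\right) \left(D + 2 D\right) = \left(4 + D\right) 3 D = 3 D \left(4 + D\right)$)
$\frac{10544}{a{\left(-36 \right)}} + \frac{y{\left(67,17 \right)}}{-31816} = \frac{10544}{99} + \frac{3 \cdot 67 \left(4 + 67\right)}{-31816} = 10544 \cdot \frac{1}{99} + 3 \cdot 67 \cdot 71 \left(- \frac{1}{31816}\right) = \frac{10544}{99} + 14271 \left(- \frac{1}{31816}\right) = \frac{10544}{99} - \frac{14271}{31816} = \frac{334055075}{3149784}$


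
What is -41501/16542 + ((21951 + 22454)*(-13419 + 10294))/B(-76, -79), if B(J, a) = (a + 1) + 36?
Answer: 191288268809/57897 ≈ 3.3039e+6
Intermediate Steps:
B(J, a) = 37 + a (B(J, a) = (1 + a) + 36 = 37 + a)
-41501/16542 + ((21951 + 22454)*(-13419 + 10294))/B(-76, -79) = -41501/16542 + ((21951 + 22454)*(-13419 + 10294))/(37 - 79) = -41501*1/16542 + (44405*(-3125))/(-42) = -41501/16542 - 138765625*(-1/42) = -41501/16542 + 138765625/42 = 191288268809/57897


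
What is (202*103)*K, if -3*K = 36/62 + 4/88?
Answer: -4442081/1023 ≈ -4342.2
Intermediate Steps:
K = -427/2046 (K = -(36/62 + 4/88)/3 = -(36*(1/62) + 4*(1/88))/3 = -(18/31 + 1/22)/3 = -⅓*427/682 = -427/2046 ≈ -0.20870)
(202*103)*K = (202*103)*(-427/2046) = 20806*(-427/2046) = -4442081/1023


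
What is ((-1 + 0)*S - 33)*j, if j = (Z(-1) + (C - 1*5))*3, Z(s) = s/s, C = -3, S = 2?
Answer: 735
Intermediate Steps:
Z(s) = 1
j = -21 (j = (1 + (-3 - 1*5))*3 = (1 + (-3 - 5))*3 = (1 - 8)*3 = -7*3 = -21)
((-1 + 0)*S - 33)*j = ((-1 + 0)*2 - 33)*(-21) = (-1*2 - 33)*(-21) = (-2 - 33)*(-21) = -35*(-21) = 735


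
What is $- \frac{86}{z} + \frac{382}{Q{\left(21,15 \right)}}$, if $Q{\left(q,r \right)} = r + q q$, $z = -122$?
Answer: $\frac{21455}{13908} \approx 1.5426$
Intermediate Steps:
$Q{\left(q,r \right)} = r + q^{2}$
$- \frac{86}{z} + \frac{382}{Q{\left(21,15 \right)}} = - \frac{86}{-122} + \frac{382}{15 + 21^{2}} = \left(-86\right) \left(- \frac{1}{122}\right) + \frac{382}{15 + 441} = \frac{43}{61} + \frac{382}{456} = \frac{43}{61} + 382 \cdot \frac{1}{456} = \frac{43}{61} + \frac{191}{228} = \frac{21455}{13908}$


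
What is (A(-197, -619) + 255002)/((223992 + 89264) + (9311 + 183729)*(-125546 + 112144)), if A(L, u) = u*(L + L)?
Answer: -20787/107783701 ≈ -0.00019286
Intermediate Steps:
A(L, u) = 2*L*u (A(L, u) = u*(2*L) = 2*L*u)
(A(-197, -619) + 255002)/((223992 + 89264) + (9311 + 183729)*(-125546 + 112144)) = (2*(-197)*(-619) + 255002)/((223992 + 89264) + (9311 + 183729)*(-125546 + 112144)) = (243886 + 255002)/(313256 + 193040*(-13402)) = 498888/(313256 - 2587122080) = 498888/(-2586808824) = 498888*(-1/2586808824) = -20787/107783701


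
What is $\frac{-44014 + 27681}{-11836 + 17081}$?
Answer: $- \frac{16333}{5245} \approx -3.114$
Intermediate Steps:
$\frac{-44014 + 27681}{-11836 + 17081} = - \frac{16333}{5245}$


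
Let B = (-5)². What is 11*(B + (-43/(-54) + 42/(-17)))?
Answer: 235543/918 ≈ 256.58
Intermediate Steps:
B = 25
11*(B + (-43/(-54) + 42/(-17))) = 11*(25 + (-43/(-54) + 42/(-17))) = 11*(25 + (-43*(-1/54) + 42*(-1/17))) = 11*(25 + (43/54 - 42/17)) = 11*(25 - 1537/918) = 11*(21413/918) = 235543/918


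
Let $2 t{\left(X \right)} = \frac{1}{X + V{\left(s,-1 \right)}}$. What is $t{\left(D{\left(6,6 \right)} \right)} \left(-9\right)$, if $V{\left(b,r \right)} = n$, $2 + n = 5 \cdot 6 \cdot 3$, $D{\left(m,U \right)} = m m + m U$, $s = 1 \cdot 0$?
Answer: $- \frac{9}{320} \approx -0.028125$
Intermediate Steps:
$s = 0$
$D{\left(m,U \right)} = m^{2} + U m$
$n = 88$ ($n = -2 + 5 \cdot 6 \cdot 3 = -2 + 30 \cdot 3 = -2 + 90 = 88$)
$V{\left(b,r \right)} = 88$
$t{\left(X \right)} = \frac{1}{2 \left(88 + X\right)}$ ($t{\left(X \right)} = \frac{1}{2 \left(X + 88\right)} = \frac{1}{2 \left(88 + X\right)}$)
$t{\left(D{\left(6,6 \right)} \right)} \left(-9\right) = \frac{1}{2 \left(88 + 6 \left(6 + 6\right)\right)} \left(-9\right) = \frac{1}{2 \left(88 + 6 \cdot 12\right)} \left(-9\right) = \frac{1}{2 \left(88 + 72\right)} \left(-9\right) = \frac{1}{2 \cdot 160} \left(-9\right) = \frac{1}{2} \cdot \frac{1}{160} \left(-9\right) = \frac{1}{320} \left(-9\right) = - \frac{9}{320}$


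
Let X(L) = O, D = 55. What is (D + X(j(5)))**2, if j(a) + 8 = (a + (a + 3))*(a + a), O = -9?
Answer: 2116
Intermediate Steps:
j(a) = -8 + 2*a*(3 + 2*a) (j(a) = -8 + (a + (a + 3))*(a + a) = -8 + (a + (3 + a))*(2*a) = -8 + (3 + 2*a)*(2*a) = -8 + 2*a*(3 + 2*a))
X(L) = -9
(D + X(j(5)))**2 = (55 - 9)**2 = 46**2 = 2116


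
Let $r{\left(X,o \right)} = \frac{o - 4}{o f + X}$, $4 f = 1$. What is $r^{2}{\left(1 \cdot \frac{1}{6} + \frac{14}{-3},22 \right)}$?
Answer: $324$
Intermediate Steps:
$f = \frac{1}{4}$ ($f = \frac{1}{4} \cdot 1 = \frac{1}{4} \approx 0.25$)
$r{\left(X,o \right)} = \frac{-4 + o}{X + \frac{o}{4}}$ ($r{\left(X,o \right)} = \frac{o - 4}{o \frac{1}{4} + X} = \frac{-4 + o}{\frac{o}{4} + X} = \frac{-4 + o}{X + \frac{o}{4}}$)
$r^{2}{\left(1 \cdot \frac{1}{6} + \frac{14}{-3},22 \right)} = \left(\frac{4 \left(-4 + 22\right)}{22 + 4 \left(1 \cdot \frac{1}{6} + \frac{14}{-3}\right)}\right)^{2} = \left(4 \frac{1}{22 + 4 \left(1 \cdot \frac{1}{6} + 14 \left(- \frac{1}{3}\right)\right)} 18\right)^{2} = \left(4 \frac{1}{22 + 4 \left(\frac{1}{6} - \frac{14}{3}\right)} 18\right)^{2} = \left(4 \frac{1}{22 + 4 \left(- \frac{9}{2}\right)} 18\right)^{2} = \left(4 \frac{1}{22 - 18} \cdot 18\right)^{2} = \left(4 \cdot \frac{1}{4} \cdot 18\right)^{2} = 18^{2} = 324$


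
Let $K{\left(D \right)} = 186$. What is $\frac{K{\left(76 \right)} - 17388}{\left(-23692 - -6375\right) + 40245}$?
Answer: $- \frac{8601}{11464} \approx -0.75026$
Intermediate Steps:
$\frac{K{\left(76 \right)} - 17388}{\left(-23692 - -6375\right) + 40245} = \frac{186 - 17388}{\left(-23692 - -6375\right) + 40245} = - \frac{17202}{\left(-23692 + 6375\right) + 40245} = - \frac{17202}{-17317 + 40245} = - \frac{17202}{22928} = \left(-17202\right) \frac{1}{22928} = - \frac{8601}{11464}$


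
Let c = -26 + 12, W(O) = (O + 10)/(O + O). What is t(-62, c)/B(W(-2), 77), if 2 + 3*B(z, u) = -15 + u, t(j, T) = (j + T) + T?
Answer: -9/2 ≈ -4.5000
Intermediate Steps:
W(O) = (10 + O)/(2*O) (W(O) = (10 + O)/((2*O)) = (10 + O)*(1/(2*O)) = (10 + O)/(2*O))
c = -14
t(j, T) = j + 2*T (t(j, T) = (T + j) + T = j + 2*T)
B(z, u) = -17/3 + u/3 (B(z, u) = -⅔ + (-15 + u)/3 = -⅔ + (-5 + u/3) = -17/3 + u/3)
t(-62, c)/B(W(-2), 77) = (-62 + 2*(-14))/(-17/3 + (⅓)*77) = (-62 - 28)/(-17/3 + 77/3) = -90/20 = -90*1/20 = -9/2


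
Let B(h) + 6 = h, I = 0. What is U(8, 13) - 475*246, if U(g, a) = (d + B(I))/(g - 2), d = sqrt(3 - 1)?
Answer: -116851 + sqrt(2)/6 ≈ -1.1685e+5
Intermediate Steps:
B(h) = -6 + h
d = sqrt(2) ≈ 1.4142
U(g, a) = (-6 + sqrt(2))/(-2 + g) (U(g, a) = (sqrt(2) + (-6 + 0))/(g - 2) = (sqrt(2) - 6)/(-2 + g) = (-6 + sqrt(2))/(-2 + g))
U(8, 13) - 475*246 = (-6 + sqrt(2))/(-2 + 8) - 475*246 = (-6 + sqrt(2))/6 - 116850 = (-1 + sqrt(2)/6) - 116850 = -116851 + sqrt(2)/6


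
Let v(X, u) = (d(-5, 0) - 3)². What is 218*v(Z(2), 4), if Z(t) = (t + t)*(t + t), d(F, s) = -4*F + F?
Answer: 31392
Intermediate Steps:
d(F, s) = -3*F
Z(t) = 4*t² (Z(t) = (2*t)*(2*t) = 4*t²)
v(X, u) = 144 (v(X, u) = (-3*(-5) - 3)² = (15 - 3)² = 12² = 144)
218*v(Z(2), 4) = 218*144 = 31392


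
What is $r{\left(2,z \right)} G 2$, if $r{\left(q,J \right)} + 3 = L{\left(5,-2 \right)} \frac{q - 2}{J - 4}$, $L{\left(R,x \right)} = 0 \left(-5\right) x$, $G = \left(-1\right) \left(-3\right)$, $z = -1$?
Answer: $-18$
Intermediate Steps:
$G = 3$
$L{\left(R,x \right)} = 0$ ($L{\left(R,x \right)} = 0 x = 0$)
$r{\left(q,J \right)} = -3$ ($r{\left(q,J \right)} = -3 + 0 \frac{q - 2}{J - 4} = -3 + 0 \frac{-2 + q}{-4 + J} = -3 + 0 = -3$)
$r{\left(2,z \right)} G 2 = \left(-3\right) 3 \cdot 2 = \left(-9\right) 2 = -18$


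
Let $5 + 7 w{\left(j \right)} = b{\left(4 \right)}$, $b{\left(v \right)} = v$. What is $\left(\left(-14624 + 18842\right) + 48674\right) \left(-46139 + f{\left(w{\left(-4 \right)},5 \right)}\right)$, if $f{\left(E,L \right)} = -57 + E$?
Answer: $-2443406388$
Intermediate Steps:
$w{\left(j \right)} = - \frac{1}{7}$ ($w{\left(j \right)} = - \frac{5}{7} + \frac{1}{7} \cdot 4 = - \frac{5}{7} + \frac{4}{7} = - \frac{1}{7}$)
$\left(\left(-14624 + 18842\right) + 48674\right) \left(-46139 + f{\left(w{\left(-4 \right)},5 \right)}\right) = \left(\left(-14624 + 18842\right) + 48674\right) \left(-46139 - \frac{400}{7}\right) = \left(4218 + 48674\right) \left(-46139 - \frac{400}{7}\right) = 52892 \left(- \frac{323373}{7}\right) = -2443406388$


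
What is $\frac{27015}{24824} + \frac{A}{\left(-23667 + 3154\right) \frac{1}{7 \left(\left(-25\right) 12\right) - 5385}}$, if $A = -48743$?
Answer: $- \frac{9056267637825}{509214712} \approx -17785.0$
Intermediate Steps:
$\frac{27015}{24824} + \frac{A}{\left(-23667 + 3154\right) \frac{1}{7 \left(\left(-25\right) 12\right) - 5385}} = \frac{27015}{24824} - \frac{48743}{\left(-23667 + 3154\right) \frac{1}{7 \left(\left(-25\right) 12\right) - 5385}} = 27015 \cdot \frac{1}{24824} - \frac{48743}{\left(-20513\right) \frac{1}{7 \left(-300\right) - 5385}} = \frac{27015}{24824} - \frac{48743}{\left(-20513\right) \frac{1}{-2100 - 5385}} = \frac{27015}{24824} - \frac{48743}{\left(-20513\right) \frac{1}{-7485}} = \frac{27015}{24824} - \frac{48743}{\left(-20513\right) \left(- \frac{1}{7485}\right)} = \frac{27015}{24824} - \frac{48743}{\frac{20513}{7485}} = \frac{27015}{24824} - \frac{364841355}{20513} = - \frac{9056267637825}{509214712}$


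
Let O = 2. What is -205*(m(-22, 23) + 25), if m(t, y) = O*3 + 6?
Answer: -7585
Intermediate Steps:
m(t, y) = 12 (m(t, y) = 2*3 + 6 = 6 + 6 = 12)
-205*(m(-22, 23) + 25) = -205*(12 + 25) = -205*37 = -7585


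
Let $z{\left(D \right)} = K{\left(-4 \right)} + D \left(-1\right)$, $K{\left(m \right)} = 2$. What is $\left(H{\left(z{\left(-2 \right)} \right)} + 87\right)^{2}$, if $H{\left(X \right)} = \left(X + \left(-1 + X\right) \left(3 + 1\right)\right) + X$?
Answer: $11449$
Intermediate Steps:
$z{\left(D \right)} = 2 - D$ ($z{\left(D \right)} = 2 + D \left(-1\right) = 2 - D$)
$H{\left(X \right)} = -4 + 6 X$ ($H{\left(X \right)} = \left(X + \left(-1 + X\right) 4\right) + X = \left(X + \left(-4 + 4 X\right)\right) + X = \left(-4 + 5 X\right) + X = -4 + 6 X$)
$\left(H{\left(z{\left(-2 \right)} \right)} + 87\right)^{2} = \left(\left(-4 + 6 \left(2 - -2\right)\right) + 87\right)^{2} = \left(\left(-4 + 6 \left(2 + 2\right)\right) + 87\right)^{2} = \left(\left(-4 + 6 \cdot 4\right) + 87\right)^{2} = \left(\left(-4 + 24\right) + 87\right)^{2} = \left(20 + 87\right)^{2} = 107^{2} = 11449$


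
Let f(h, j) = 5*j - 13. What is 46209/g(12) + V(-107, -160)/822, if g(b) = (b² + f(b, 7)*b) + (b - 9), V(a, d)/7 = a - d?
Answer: 92789/822 ≈ 112.88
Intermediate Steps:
f(h, j) = -13 + 5*j
V(a, d) = -7*d + 7*a (V(a, d) = 7*(a - d) = -7*d + 7*a)
g(b) = -9 + b² + 23*b (g(b) = (b² + (-13 + 5*7)*b) + (b - 9) = (b² + (-13 + 35)*b) + (-9 + b) = (b² + 22*b) + (-9 + b) = -9 + b² + 23*b)
46209/g(12) + V(-107, -160)/822 = 46209/(-9 + 12² + 23*12) + (-7*(-160) + 7*(-107))/822 = 46209/(-9 + 144 + 276) + (1120 - 749)*(1/822) = 46209/411 + 371*(1/822) = 46209*(1/411) + 371/822 = 15403/137 + 371/822 = 92789/822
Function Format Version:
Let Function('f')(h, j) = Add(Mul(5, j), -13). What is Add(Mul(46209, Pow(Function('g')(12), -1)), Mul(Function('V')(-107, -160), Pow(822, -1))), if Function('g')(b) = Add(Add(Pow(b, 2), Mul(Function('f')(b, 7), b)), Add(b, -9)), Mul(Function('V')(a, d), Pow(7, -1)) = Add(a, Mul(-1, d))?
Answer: Rational(92789, 822) ≈ 112.88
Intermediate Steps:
Function('f')(h, j) = Add(-13, Mul(5, j))
Function('V')(a, d) = Add(Mul(-7, d), Mul(7, a)) (Function('V')(a, d) = Mul(7, Add(a, Mul(-1, d))) = Add(Mul(-7, d), Mul(7, a)))
Function('g')(b) = Add(-9, Pow(b, 2), Mul(23, b)) (Function('g')(b) = Add(Add(Pow(b, 2), Mul(Add(-13, Mul(5, 7)), b)), Add(b, -9)) = Add(Add(Pow(b, 2), Mul(Add(-13, 35), b)), Add(-9, b)) = Add(Add(Pow(b, 2), Mul(22, b)), Add(-9, b)) = Add(-9, Pow(b, 2), Mul(23, b)))
Add(Mul(46209, Pow(Function('g')(12), -1)), Mul(Function('V')(-107, -160), Pow(822, -1))) = Add(Mul(46209, Pow(Add(-9, Pow(12, 2), Mul(23, 12)), -1)), Mul(Add(Mul(-7, -160), Mul(7, -107)), Pow(822, -1))) = Add(Mul(46209, Pow(Add(-9, 144, 276), -1)), Mul(Add(1120, -749), Rational(1, 822))) = Add(Mul(46209, Pow(411, -1)), Mul(371, Rational(1, 822))) = Add(Mul(46209, Rational(1, 411)), Rational(371, 822)) = Add(Rational(15403, 137), Rational(371, 822)) = Rational(92789, 822)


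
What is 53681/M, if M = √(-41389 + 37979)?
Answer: -53681*I*√3410/3410 ≈ -919.27*I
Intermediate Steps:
M = I*√3410 (M = √(-3410) = I*√3410 ≈ 58.395*I)
53681/M = 53681/((I*√3410)) = 53681*(-I*√3410/3410) = -53681*I*√3410/3410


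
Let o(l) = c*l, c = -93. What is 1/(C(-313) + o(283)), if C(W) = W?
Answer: -1/26632 ≈ -3.7549e-5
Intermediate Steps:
o(l) = -93*l
1/(C(-313) + o(283)) = 1/(-313 - 93*283) = 1/(-313 - 26319) = 1/(-26632) = -1/26632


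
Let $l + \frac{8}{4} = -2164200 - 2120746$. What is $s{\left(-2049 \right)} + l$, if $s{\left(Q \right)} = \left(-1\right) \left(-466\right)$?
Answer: $-4284482$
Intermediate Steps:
$l = -4284948$ ($l = -2 - 4284946 = -4284948$)
$s{\left(Q \right)} = 466$
$s{\left(-2049 \right)} + l = 466 - 4284948 = -4284482$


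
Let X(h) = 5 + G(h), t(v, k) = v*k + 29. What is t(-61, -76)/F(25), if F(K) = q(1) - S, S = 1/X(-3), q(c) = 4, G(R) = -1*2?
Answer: 13995/11 ≈ 1272.3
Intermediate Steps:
G(R) = -2
t(v, k) = 29 + k*v (t(v, k) = k*v + 29 = 29 + k*v)
X(h) = 3 (X(h) = 5 - 2 = 3)
S = ⅓ (S = 1/3 = ⅓ ≈ 0.33333)
F(K) = 11/3 (F(K) = 4 - 1*⅓ = 4 - ⅓ = 11/3)
t(-61, -76)/F(25) = (29 - 76*(-61))/(11/3) = (29 + 4636)*(3/11) = 4665*(3/11) = 13995/11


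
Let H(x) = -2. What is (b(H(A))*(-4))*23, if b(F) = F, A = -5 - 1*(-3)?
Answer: 184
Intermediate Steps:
A = -2 (A = -5 + 3 = -2)
(b(H(A))*(-4))*23 = -2*(-4)*23 = 8*23 = 184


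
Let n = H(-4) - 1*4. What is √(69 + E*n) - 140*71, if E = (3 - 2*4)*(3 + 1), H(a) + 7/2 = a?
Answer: -9940 + √299 ≈ -9922.7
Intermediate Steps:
H(a) = -7/2 + a
E = -20 (E = (3 - 8)*4 = -5*4 = -20)
n = -23/2 (n = (-7/2 - 4) - 1*4 = -15/2 - 4 = -23/2 ≈ -11.500)
√(69 + E*n) - 140*71 = √(69 - 20*(-23/2)) - 140*71 = √(69 + 230) - 9940 = √299 - 9940 = -9940 + √299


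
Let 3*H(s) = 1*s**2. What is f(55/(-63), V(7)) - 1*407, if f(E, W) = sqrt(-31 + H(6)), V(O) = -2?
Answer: -407 + I*sqrt(19) ≈ -407.0 + 4.3589*I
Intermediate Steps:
H(s) = s**2/3 (H(s) = (1*s**2)/3 = s**2/3)
f(E, W) = I*sqrt(19) (f(E, W) = sqrt(-31 + (1/3)*6**2) = sqrt(-31 + (1/3)*36) = sqrt(-31 + 12) = sqrt(-19) = I*sqrt(19))
f(55/(-63), V(7)) - 1*407 = I*sqrt(19) - 1*407 = I*sqrt(19) - 407 = -407 + I*sqrt(19)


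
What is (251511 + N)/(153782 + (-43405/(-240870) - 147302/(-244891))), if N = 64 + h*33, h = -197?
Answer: 2891230869378516/1814233764631907 ≈ 1.5936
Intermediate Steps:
N = -6437 (N = 64 - 197*33 = 64 - 6501 = -6437)
(251511 + N)/(153782 + (-43405/(-240870) - 147302/(-244891))) = (251511 - 6437)/(153782 + (-43405/(-240870) - 147302/(-244891))) = 245074/(153782 + (-43405*(-1/240870) - 147302*(-1/244891))) = 245074/(153782 + (8681/48174 + 147302/244891)) = 245074/(153782 + 9222025319/11797379034) = 245074/(1814233764631907/11797379034) = 245074*(11797379034/1814233764631907) = 2891230869378516/1814233764631907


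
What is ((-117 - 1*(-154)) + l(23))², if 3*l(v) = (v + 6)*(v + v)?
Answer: 2088025/9 ≈ 2.3200e+5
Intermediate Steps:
l(v) = 2*v*(6 + v)/3 (l(v) = ((v + 6)*(v + v))/3 = ((6 + v)*(2*v))/3 = (2*v*(6 + v))/3 = 2*v*(6 + v)/3)
((-117 - 1*(-154)) + l(23))² = ((-117 - 1*(-154)) + (⅔)*23*(6 + 23))² = ((-117 + 154) + (⅔)*23*29)² = (37 + 1334/3)² = (1445/3)² = 2088025/9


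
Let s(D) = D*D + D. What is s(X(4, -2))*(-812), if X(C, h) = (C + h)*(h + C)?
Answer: -16240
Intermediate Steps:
X(C, h) = (C + h)² (X(C, h) = (C + h)*(C + h) = (C + h)²)
s(D) = D + D² (s(D) = D² + D = D + D²)
s(X(4, -2))*(-812) = ((4 - 2)²*(1 + (4 - 2)²))*(-812) = (2²*(1 + 2²))*(-812) = (4*(1 + 4))*(-812) = (4*5)*(-812) = 20*(-812) = -16240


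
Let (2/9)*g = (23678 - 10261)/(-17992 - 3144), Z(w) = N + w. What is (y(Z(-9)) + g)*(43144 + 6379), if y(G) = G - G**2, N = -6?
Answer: -508404752259/42272 ≈ -1.2027e+7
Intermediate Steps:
Z(w) = -6 + w
g = -120753/42272 (g = 9*((23678 - 10261)/(-17992 - 3144))/2 = 9*(13417/(-21136))/2 = 9*(13417*(-1/21136))/2 = (9/2)*(-13417/21136) = -120753/42272 ≈ -2.8566)
(y(Z(-9)) + g)*(43144 + 6379) = ((-6 - 9)*(1 - (-6 - 9)) - 120753/42272)*(43144 + 6379) = (-15*(1 - 1*(-15)) - 120753/42272)*49523 = (-15*(1 + 15) - 120753/42272)*49523 = (-15*16 - 120753/42272)*49523 = (-240 - 120753/42272)*49523 = -10266033/42272*49523 = -508404752259/42272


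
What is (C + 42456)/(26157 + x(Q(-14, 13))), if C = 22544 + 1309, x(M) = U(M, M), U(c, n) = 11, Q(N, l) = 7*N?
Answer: 66309/26168 ≈ 2.5340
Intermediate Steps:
x(M) = 11
C = 23853
(C + 42456)/(26157 + x(Q(-14, 13))) = (23853 + 42456)/(26157 + 11) = 66309/26168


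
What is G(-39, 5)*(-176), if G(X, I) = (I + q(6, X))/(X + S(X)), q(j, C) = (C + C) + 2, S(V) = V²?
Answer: 6248/741 ≈ 8.4319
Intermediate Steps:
q(j, C) = 2 + 2*C (q(j, C) = 2*C + 2 = 2 + 2*C)
G(X, I) = (2 + I + 2*X)/(X + X²) (G(X, I) = (I + (2 + 2*X))/(X + X²) = (2 + I + 2*X)/(X + X²))
G(-39, 5)*(-176) = ((2 + 5 + 2*(-39))/((-39)*(1 - 39)))*(-176) = -1/39*(2 + 5 - 78)/(-38)*(-176) = -1/39*(-1/38)*(-71)*(-176) = -71/1482*(-176) = 6248/741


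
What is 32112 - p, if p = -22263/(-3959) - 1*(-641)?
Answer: 124571426/3959 ≈ 31465.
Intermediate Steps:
p = 2559982/3959 (p = -22263*(-1/3959) + 641 = 22263/3959 + 641 = 2559982/3959 ≈ 646.62)
32112 - p = 32112 - 1*2559982/3959 = 32112 - 2559982/3959 = 124571426/3959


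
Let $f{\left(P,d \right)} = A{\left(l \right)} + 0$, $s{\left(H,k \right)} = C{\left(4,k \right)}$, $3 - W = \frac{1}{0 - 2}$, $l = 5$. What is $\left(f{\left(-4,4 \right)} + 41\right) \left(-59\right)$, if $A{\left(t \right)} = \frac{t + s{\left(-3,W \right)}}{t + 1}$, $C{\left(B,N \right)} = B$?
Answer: $- \frac{5015}{2} \approx -2507.5$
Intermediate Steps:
$W = \frac{7}{2}$ ($W = 3 - \frac{1}{0 - 2} = 3 - \frac{1}{-2} = 3 - - \frac{1}{2} = 3 + \frac{1}{2} = \frac{7}{2} \approx 3.5$)
$s{\left(H,k \right)} = 4$
$A{\left(t \right)} = \frac{4 + t}{1 + t}$ ($A{\left(t \right)} = \frac{t + 4}{t + 1} = \frac{4 + t}{1 + t}$)
$f{\left(P,d \right)} = \frac{3}{2}$ ($f{\left(P,d \right)} = \frac{4 + 5}{1 + 5} + 0 = \frac{1}{6} \cdot 9 + 0 = \frac{3}{2} + 0 = \frac{3}{2}$)
$\left(f{\left(-4,4 \right)} + 41\right) \left(-59\right) = \left(\frac{3}{2} + 41\right) \left(-59\right) = \frac{85}{2} \left(-59\right) = - \frac{5015}{2}$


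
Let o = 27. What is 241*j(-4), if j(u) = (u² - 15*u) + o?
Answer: 24823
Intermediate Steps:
j(u) = 27 + u² - 15*u (j(u) = (u² - 15*u) + 27 = 27 + u² - 15*u)
241*j(-4) = 241*(27 + (-4)² - 15*(-4)) = 241*(27 + 16 + 60) = 241*103 = 24823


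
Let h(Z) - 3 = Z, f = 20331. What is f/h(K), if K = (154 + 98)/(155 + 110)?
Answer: 1795905/349 ≈ 5145.9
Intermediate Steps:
K = 252/265 ≈ 0.95094
h(Z) = 3 + Z
f/h(K) = 20331/(3 + 252/265) = 20331/(1047/265) = 20331*(265/1047) = 1795905/349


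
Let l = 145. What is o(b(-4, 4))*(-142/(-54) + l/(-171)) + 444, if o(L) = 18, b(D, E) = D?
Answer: 27136/57 ≈ 476.07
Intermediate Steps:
o(b(-4, 4))*(-142/(-54) + l/(-171)) + 444 = 18*(-142/(-54) + 145/(-171)) + 444 = 18*(-142*(-1/54) + 145*(-1/171)) + 444 = 18*(71/27 - 145/171) + 444 = 18*(914/513) + 444 = 1828/57 + 444 = 27136/57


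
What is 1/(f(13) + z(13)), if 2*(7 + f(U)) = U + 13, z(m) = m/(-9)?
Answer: 9/41 ≈ 0.21951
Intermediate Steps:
z(m) = -m/9 (z(m) = m*(-⅑) = -m/9)
f(U) = -½ + U/2 (f(U) = -7 + (U + 13)/2 = -7 + (13 + U)/2 = -7 + (13/2 + U/2) = -½ + U/2)
1/(f(13) + z(13)) = 1/((-½ + (½)*13) - ⅑*13) = 1/((-½ + 13/2) - 13/9) = 1/(6 - 13/9) = 1/(41/9) = 9/41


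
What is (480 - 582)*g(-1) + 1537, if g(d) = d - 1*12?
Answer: 2863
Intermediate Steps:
g(d) = -12 + d (g(d) = d - 12 = -12 + d)
(480 - 582)*g(-1) + 1537 = (480 - 582)*(-12 - 1) + 1537 = -102*(-13) + 1537 = 1326 + 1537 = 2863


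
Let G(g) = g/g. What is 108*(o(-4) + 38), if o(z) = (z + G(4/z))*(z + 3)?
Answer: 4428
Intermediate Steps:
G(g) = 1
o(z) = (1 + z)*(3 + z) (o(z) = (z + 1)*(z + 3) = (1 + z)*(3 + z))
108*(o(-4) + 38) = 108*((3 + (-4)² + 4*(-4)) + 38) = 108*((3 + 16 - 16) + 38) = 108*(3 + 38) = 108*41 = 4428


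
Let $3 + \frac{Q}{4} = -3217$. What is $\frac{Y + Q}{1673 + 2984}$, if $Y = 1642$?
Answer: $- \frac{11238}{4657} \approx -2.4131$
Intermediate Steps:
$Q = -12880$ ($Q = -12 + 4 \left(-3217\right) = -12 - 12868 = -12880$)
$\frac{Y + Q}{1673 + 2984} = \frac{1642 - 12880}{1673 + 2984} = - \frac{11238}{4657}$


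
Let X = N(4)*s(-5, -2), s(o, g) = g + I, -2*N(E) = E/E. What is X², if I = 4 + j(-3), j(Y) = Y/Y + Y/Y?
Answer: 4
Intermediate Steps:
j(Y) = 2 (j(Y) = 1 + 1 = 2)
I = 6 (I = 4 + 2 = 6)
N(E) = -½ (N(E) = -E/(2*E) = -½*1 = -½)
s(o, g) = 6 + g (s(o, g) = g + 6 = 6 + g)
X = -2 (X = -(6 - 2)/2 = -½*4 = -2)
X² = (-2)² = 4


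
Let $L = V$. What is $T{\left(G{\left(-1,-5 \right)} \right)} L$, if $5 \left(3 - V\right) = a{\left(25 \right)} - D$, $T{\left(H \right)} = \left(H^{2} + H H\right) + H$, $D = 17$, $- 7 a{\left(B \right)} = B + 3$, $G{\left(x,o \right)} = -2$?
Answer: $\frac{216}{5} \approx 43.2$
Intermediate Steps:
$a{\left(B \right)} = - \frac{3}{7} - \frac{B}{7}$ ($a{\left(B \right)} = - \frac{B + 3}{7} = - \frac{3 + B}{7} = - \frac{3}{7} - \frac{B}{7}$)
$T{\left(H \right)} = H + 2 H^{2}$ ($T{\left(H \right)} = \left(H^{2} + H^{2}\right) + H = 2 H^{2} + H = H + 2 H^{2}$)
$V = \frac{36}{5}$ ($V = 3 - \frac{\left(- \frac{3}{7} - \frac{25}{7}\right) - 17}{5} = 3 - \frac{-4 - 17}{5} = 3 - - \frac{21}{5} = 3 + \frac{21}{5} = \frac{36}{5} \approx 7.2$)
$L = \frac{36}{5} \approx 7.2$
$T{\left(G{\left(-1,-5 \right)} \right)} L = - 2 \left(1 + 2 \left(-2\right)\right) \frac{36}{5} = - 2 \left(1 - 4\right) \frac{36}{5} = \left(-2\right) \left(-3\right) \frac{36}{5} = 6 \cdot \frac{36}{5} = \frac{216}{5}$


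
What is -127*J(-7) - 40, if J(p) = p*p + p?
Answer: -5374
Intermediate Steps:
J(p) = p + p² (J(p) = p² + p = p + p²)
-127*J(-7) - 40 = -(-889)*(1 - 7) - 40 = -(-889)*(-6) - 40 = -127*42 - 40 = -5334 - 40 = -5374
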